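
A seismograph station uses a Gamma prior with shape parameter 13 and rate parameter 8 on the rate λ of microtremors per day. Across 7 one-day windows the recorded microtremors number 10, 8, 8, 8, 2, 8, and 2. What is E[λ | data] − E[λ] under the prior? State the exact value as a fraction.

277/120

Total count: 10 + 8 + 8 + 8 + 2 + 8 + 2 = 46.
Total exposure: 7 days.
Posterior: α' = 13 + 46 = 59, β' = 8 + 7 = 15.
Posterior mean = 59/15 = 59/15; prior mean = 13/8 = 13/8. Difference = 59/15 − 13/8 = 277/120.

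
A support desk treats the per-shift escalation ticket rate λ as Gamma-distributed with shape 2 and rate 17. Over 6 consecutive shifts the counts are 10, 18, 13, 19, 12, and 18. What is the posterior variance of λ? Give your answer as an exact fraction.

4/23

Total count: 10 + 18 + 13 + 19 + 12 + 18 = 90.
Total exposure: 6 shifts.
By Gamma–Poisson conjugacy, the posterior is Gamma(α + Σx, β + Σt) = Gamma(2 + 90, 17 + 6) = Gamma(92, 23).
Posterior variance = α'/β'² = 92/529 = 4/23.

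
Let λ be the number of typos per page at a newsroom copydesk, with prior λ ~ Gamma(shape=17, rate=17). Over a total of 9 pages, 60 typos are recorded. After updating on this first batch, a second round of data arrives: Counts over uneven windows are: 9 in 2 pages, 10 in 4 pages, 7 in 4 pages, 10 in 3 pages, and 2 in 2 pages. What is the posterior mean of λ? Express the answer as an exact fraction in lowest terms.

Total count 60 over total exposure 9 pages.
After the first batch: Gamma(17 + 60, 17 + 9) = Gamma(77, 26).
Total count: 9 + 10 + 7 + 10 + 2 = 38.
Total exposure: 2 + 4 + 4 + 3 + 2 = 15 pages.
After the second batch: Gamma(77 + 38, 26 + 15) = Gamma(115, 41).
Posterior mean = α'/β' = 115/41.

115/41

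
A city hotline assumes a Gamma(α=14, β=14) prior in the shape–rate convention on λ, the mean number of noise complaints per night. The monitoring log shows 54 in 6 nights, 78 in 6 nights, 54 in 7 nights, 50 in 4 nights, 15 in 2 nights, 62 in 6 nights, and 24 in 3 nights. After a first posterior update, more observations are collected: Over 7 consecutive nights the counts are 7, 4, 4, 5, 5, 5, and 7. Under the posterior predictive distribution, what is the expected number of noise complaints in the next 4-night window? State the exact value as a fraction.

1552/55

Total count: 54 + 78 + 54 + 50 + 15 + 62 + 24 = 337.
Total exposure: 6 + 6 + 7 + 4 + 2 + 6 + 3 = 34 nights.
After the first batch: Gamma(14 + 337, 14 + 34) = Gamma(351, 48).
Total count: 7 + 4 + 4 + 5 + 5 + 5 + 7 = 37.
Total exposure: 7 nights.
After the second batch: Gamma(351 + 37, 48 + 7) = Gamma(388, 55).
Predictive mean over a 4-night window = T·E[λ|data] = 4·388/55 = 1552/55.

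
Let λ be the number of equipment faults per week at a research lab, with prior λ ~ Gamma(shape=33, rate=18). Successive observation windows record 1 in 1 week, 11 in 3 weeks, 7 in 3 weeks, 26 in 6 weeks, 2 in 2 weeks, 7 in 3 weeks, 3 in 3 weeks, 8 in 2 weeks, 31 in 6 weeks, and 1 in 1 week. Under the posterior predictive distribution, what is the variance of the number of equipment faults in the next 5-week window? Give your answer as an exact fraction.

Total count: 1 + 11 + 7 + 26 + 2 + 7 + 3 + 8 + 31 + 1 = 97.
Total exposure: 1 + 3 + 3 + 6 + 2 + 3 + 3 + 2 + 6 + 1 = 30 weeks.
Posterior: α' = 33 + 97 = 130, β' = 18 + 30 = 48.
The posterior predictive for a window of length T is Negative Binomial with variance T·α'·(β'+T)/β'² = 5·130·53/2304 = 17225/1152.

17225/1152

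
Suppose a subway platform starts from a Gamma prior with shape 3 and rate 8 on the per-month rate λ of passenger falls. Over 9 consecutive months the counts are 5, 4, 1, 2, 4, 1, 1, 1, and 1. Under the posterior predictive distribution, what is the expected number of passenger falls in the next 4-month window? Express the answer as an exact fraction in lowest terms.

Total count: 5 + 4 + 1 + 2 + 4 + 1 + 1 + 1 + 1 = 20.
Total exposure: 9 months.
The Gamma prior is conjugate for the Poisson rate, so λ | data ~ Gamma(3+20, 8+9) = Gamma(23, 17).
Predictive mean over a 4-month window = T·E[λ|data] = 4·23/17 = 92/17.

92/17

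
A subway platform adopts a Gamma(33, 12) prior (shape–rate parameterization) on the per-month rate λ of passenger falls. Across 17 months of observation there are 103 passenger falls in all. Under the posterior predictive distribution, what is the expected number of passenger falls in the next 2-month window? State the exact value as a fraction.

Total count 103 over total exposure 17 months.
Posterior: α' = 33 + 103 = 136, β' = 12 + 17 = 29.
Predictive mean over a 2-month window = T·E[λ|data] = 2·136/29 = 272/29.

272/29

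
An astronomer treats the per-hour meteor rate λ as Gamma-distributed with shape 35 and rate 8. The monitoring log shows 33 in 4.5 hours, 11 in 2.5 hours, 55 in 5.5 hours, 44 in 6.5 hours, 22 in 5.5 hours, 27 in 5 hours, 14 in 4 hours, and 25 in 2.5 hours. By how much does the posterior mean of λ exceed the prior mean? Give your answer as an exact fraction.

Total count: 33 + 11 + 55 + 44 + 22 + 27 + 14 + 25 = 231.
Total exposure: 4.5 + 2.5 + 5.5 + 6.5 + 5.5 + 5 + 4 + 2.5 = 36 hours.
Posterior: α' = 35 + 231 = 266, β' = 8 + 36 = 44.
Posterior mean = 266/44 = 133/22; prior mean = 35/8 = 35/8. Difference = 133/22 − 35/8 = 147/88.

147/88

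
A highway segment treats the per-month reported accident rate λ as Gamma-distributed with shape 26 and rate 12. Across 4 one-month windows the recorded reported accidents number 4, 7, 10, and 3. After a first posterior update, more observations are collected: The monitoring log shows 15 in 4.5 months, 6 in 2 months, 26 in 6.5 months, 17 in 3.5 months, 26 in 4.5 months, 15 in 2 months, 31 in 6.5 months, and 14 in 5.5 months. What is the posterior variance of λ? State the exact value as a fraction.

200/2601

Total count: 4 + 7 + 10 + 3 = 24.
Total exposure: 4 months.
After the first batch: Gamma(26 + 24, 12 + 4) = Gamma(50, 16).
Total count: 15 + 6 + 26 + 17 + 26 + 15 + 31 + 14 = 150.
Total exposure: 4.5 + 2 + 6.5 + 3.5 + 4.5 + 2 + 6.5 + 5.5 = 35 months.
After the second batch: Gamma(50 + 150, 16 + 35) = Gamma(200, 51).
Posterior variance = α'/β'² = 200/2601.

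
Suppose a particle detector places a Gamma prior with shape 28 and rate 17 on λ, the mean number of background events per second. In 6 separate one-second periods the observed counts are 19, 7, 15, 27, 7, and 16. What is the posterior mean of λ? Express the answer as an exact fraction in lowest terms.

119/23

Total count: 19 + 7 + 15 + 27 + 7 + 16 = 91.
Total exposure: 6 seconds.
By Gamma–Poisson conjugacy, the posterior is Gamma(α + Σx, β + Σt) = Gamma(28 + 91, 17 + 6) = Gamma(119, 23).
Posterior mean = α'/β' = 119/23.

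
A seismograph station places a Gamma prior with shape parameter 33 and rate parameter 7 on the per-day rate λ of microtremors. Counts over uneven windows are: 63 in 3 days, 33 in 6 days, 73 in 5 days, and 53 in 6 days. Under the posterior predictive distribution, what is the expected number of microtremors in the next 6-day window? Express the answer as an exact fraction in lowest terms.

Total count: 63 + 33 + 73 + 53 = 222.
Total exposure: 3 + 6 + 5 + 6 = 20 days.
Gamma(α, β) with Poisson data over total exposure Σt gives posterior Gamma(α+Σx, β+Σt) = Gamma(255, 27).
Predictive mean over a 6-day window = T·E[λ|data] = 6·255/27 = 170/3.

170/3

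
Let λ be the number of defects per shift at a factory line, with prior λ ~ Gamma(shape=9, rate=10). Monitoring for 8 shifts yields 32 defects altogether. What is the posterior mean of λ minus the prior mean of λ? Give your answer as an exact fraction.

62/45

Total count 32 over total exposure 8 shifts.
By Gamma–Poisson conjugacy, the posterior is Gamma(α + Σx, β + Σt) = Gamma(9 + 32, 10 + 8) = Gamma(41, 18).
Posterior mean = 41/18 = 41/18; prior mean = 9/10 = 9/10. Difference = 41/18 − 9/10 = 62/45.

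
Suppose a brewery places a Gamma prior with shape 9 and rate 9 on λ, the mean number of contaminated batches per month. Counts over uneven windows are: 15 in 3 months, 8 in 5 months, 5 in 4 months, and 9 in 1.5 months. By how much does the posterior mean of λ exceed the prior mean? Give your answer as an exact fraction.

Total count: 15 + 8 + 5 + 9 = 37.
Total exposure: 3 + 5 + 4 + 1.5 = 13.5 months.
Posterior: α' = 9 + 37 = 46, β' = 9 + 13.5 = 45/2.
Posterior mean = 46/(45/2) = 92/45; prior mean = 9/9 = 1. Difference = 92/45 − 1 = 47/45.

47/45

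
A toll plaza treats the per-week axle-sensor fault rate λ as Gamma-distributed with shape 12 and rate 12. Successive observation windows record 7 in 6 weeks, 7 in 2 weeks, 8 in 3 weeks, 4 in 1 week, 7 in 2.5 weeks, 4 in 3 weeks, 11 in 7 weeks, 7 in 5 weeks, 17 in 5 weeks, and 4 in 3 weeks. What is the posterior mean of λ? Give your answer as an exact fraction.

16/9

Total count: 7 + 7 + 8 + 4 + 7 + 4 + 11 + 7 + 17 + 4 = 76.
Total exposure: 6 + 2 + 3 + 1 + 2.5 + 3 + 7 + 5 + 5 + 3 = 37.5 weeks.
Conjugate update: add total count to the shape and total exposure to the rate, giving Gamma(88, 99/2).
Posterior mean = α'/β' = 88/(99/2) = 16/9.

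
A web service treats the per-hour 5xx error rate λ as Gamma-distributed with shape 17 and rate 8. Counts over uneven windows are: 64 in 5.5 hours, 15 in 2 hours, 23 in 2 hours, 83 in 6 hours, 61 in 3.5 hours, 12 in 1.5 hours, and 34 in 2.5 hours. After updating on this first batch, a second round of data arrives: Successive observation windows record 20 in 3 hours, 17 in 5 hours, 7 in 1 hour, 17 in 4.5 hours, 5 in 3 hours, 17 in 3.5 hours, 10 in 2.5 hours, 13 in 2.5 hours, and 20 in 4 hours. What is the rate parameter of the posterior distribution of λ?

Total count: 64 + 15 + 23 + 83 + 61 + 12 + 34 = 292.
Total exposure: 5.5 + 2 + 2 + 6 + 3.5 + 1.5 + 2.5 = 23 hours.
After the first batch: Gamma(17 + 292, 8 + 23) = Gamma(309, 31).
Total count: 20 + 17 + 7 + 17 + 5 + 17 + 10 + 13 + 20 = 126.
Total exposure: 3 + 5 + 1 + 4.5 + 3 + 3.5 + 2.5 + 2.5 + 4 = 29 hours.
After the second batch: Gamma(309 + 126, 31 + 29) = Gamma(435, 60).

60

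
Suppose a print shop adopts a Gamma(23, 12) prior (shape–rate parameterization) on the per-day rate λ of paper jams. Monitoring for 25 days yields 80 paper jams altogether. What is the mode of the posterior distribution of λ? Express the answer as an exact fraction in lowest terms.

Total count 80 over total exposure 25 days.
The Gamma prior is conjugate for the Poisson rate, so λ | data ~ Gamma(23+80, 12+25) = Gamma(103, 37).
Posterior mode = (α'−1)/β' = 102/37.

102/37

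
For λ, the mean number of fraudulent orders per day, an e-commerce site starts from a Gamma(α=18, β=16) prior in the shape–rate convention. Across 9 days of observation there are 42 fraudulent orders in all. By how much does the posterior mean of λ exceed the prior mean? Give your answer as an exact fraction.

51/40

Total count 42 over total exposure 9 days.
Gamma(α, β) with Poisson data over total exposure Σt gives posterior Gamma(α+Σx, β+Σt) = Gamma(60, 25).
Posterior mean = 60/25 = 12/5; prior mean = 18/16 = 9/8. Difference = 12/5 − 9/8 = 51/40.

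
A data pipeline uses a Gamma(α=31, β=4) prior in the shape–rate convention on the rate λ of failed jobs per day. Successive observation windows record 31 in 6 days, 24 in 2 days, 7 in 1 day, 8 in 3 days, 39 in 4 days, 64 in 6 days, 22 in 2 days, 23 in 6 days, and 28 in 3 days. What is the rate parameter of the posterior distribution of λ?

Total count: 31 + 24 + 7 + 8 + 39 + 64 + 22 + 23 + 28 = 246.
Total exposure: 6 + 2 + 1 + 3 + 4 + 6 + 2 + 6 + 3 = 33 days.
Conjugate update: add total count to the shape and total exposure to the rate, giving Gamma(277, 37).

37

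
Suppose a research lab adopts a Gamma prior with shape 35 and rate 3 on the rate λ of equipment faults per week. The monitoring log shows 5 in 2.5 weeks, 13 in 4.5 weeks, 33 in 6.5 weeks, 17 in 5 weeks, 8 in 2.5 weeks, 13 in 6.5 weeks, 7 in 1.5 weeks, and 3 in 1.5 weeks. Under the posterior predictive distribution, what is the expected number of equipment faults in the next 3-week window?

Total count: 5 + 13 + 33 + 17 + 8 + 13 + 7 + 3 = 99.
Total exposure: 2.5 + 4.5 + 6.5 + 5 + 2.5 + 6.5 + 1.5 + 1.5 = 30.5 weeks.
By Gamma–Poisson conjugacy, the posterior is Gamma(α + Σx, β + Σt) = Gamma(35 + 99, 3 + 30.5) = Gamma(134, 67/2).
Predictive mean over a 3-week window = T·E[λ|data] = 3·134/(67/2) = 12.

12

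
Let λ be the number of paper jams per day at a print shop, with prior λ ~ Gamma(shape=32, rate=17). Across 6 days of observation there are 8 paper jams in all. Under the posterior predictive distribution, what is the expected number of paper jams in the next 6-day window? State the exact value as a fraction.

Total count 8 over total exposure 6 days.
Gamma(α, β) with Poisson data over total exposure Σt gives posterior Gamma(α+Σx, β+Σt) = Gamma(40, 23).
Predictive mean over a 6-day window = T·E[λ|data] = 6·40/23 = 240/23.

240/23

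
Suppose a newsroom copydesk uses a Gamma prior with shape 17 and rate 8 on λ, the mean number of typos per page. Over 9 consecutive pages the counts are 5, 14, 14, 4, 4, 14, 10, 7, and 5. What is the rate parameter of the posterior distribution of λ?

17

Total count: 5 + 14 + 14 + 4 + 4 + 14 + 10 + 7 + 5 = 77.
Total exposure: 9 pages.
The Gamma prior is conjugate for the Poisson rate, so λ | data ~ Gamma(17+77, 8+9) = Gamma(94, 17).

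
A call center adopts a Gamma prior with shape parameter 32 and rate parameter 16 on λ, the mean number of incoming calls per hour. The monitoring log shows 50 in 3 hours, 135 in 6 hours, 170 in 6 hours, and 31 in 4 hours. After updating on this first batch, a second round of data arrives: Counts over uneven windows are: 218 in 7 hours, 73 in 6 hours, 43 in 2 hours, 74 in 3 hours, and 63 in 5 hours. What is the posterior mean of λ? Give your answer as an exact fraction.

Total count: 50 + 135 + 170 + 31 = 386.
Total exposure: 3 + 6 + 6 + 4 = 19 hours.
After the first batch: Gamma(32 + 386, 16 + 19) = Gamma(418, 35).
Total count: 218 + 73 + 43 + 74 + 63 = 471.
Total exposure: 7 + 6 + 2 + 3 + 5 = 23 hours.
After the second batch: Gamma(418 + 471, 35 + 23) = Gamma(889, 58).
Posterior mean = α'/β' = 889/58.

889/58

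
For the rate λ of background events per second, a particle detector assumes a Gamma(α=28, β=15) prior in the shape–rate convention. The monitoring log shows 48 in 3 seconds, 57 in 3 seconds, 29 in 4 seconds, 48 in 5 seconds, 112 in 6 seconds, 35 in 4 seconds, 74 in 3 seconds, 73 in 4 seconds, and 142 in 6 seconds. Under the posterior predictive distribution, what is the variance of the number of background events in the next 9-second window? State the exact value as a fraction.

360468/2809

Total count: 48 + 57 + 29 + 48 + 112 + 35 + 74 + 73 + 142 = 618.
Total exposure: 3 + 3 + 4 + 5 + 6 + 4 + 3 + 4 + 6 = 38 seconds.
Posterior: α' = 28 + 618 = 646, β' = 15 + 38 = 53.
The posterior predictive for a window of length T is Negative Binomial with variance T·α'·(β'+T)/β'² = 9·646·62/2809 = 360468/2809.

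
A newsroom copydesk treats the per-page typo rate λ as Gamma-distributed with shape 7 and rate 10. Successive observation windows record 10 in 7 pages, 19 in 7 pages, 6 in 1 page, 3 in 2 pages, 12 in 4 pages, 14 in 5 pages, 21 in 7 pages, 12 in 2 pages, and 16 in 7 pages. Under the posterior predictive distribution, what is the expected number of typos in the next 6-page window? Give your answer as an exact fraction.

180/13

Total count: 10 + 19 + 6 + 3 + 12 + 14 + 21 + 12 + 16 = 113.
Total exposure: 7 + 7 + 1 + 2 + 4 + 5 + 7 + 2 + 7 = 42 pages.
Posterior: α' = 7 + 113 = 120, β' = 10 + 42 = 52.
Predictive mean over a 6-page window = T·E[λ|data] = 6·120/52 = 180/13.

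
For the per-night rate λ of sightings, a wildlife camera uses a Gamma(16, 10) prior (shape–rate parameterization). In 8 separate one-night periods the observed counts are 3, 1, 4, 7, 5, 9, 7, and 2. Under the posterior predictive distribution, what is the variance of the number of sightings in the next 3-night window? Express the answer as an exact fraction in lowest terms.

21/2

Total count: 3 + 1 + 4 + 7 + 5 + 9 + 7 + 2 = 38.
Total exposure: 8 nights.
By Gamma–Poisson conjugacy, the posterior is Gamma(α + Σx, β + Σt) = Gamma(16 + 38, 10 + 8) = Gamma(54, 18).
The posterior predictive for a window of length T is Negative Binomial with variance T·α'·(β'+T)/β'² = 3·54·21/324 = 21/2.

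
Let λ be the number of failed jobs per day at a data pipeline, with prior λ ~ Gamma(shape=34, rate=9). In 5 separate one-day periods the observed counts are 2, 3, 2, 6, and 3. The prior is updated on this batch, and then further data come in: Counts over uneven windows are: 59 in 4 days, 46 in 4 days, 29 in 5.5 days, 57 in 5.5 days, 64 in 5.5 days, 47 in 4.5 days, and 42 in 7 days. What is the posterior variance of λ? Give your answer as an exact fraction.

Total count: 2 + 3 + 2 + 6 + 3 = 16.
Total exposure: 5 days.
After the first batch: Gamma(34 + 16, 9 + 5) = Gamma(50, 14).
Total count: 59 + 46 + 29 + 57 + 64 + 47 + 42 = 344.
Total exposure: 4 + 4 + 5.5 + 5.5 + 5.5 + 4.5 + 7 = 36 days.
After the second batch: Gamma(50 + 344, 14 + 36) = Gamma(394, 50).
Posterior variance = α'/β'² = 394/2500 = 197/1250.

197/1250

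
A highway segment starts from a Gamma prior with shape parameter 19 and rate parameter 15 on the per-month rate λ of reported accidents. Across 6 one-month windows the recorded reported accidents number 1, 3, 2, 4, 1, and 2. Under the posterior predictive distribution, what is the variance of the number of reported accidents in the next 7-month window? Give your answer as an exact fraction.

Total count: 1 + 3 + 2 + 4 + 1 + 2 = 13.
Total exposure: 6 months.
The Gamma prior is conjugate for the Poisson rate, so λ | data ~ Gamma(19+13, 15+6) = Gamma(32, 21).
The posterior predictive for a window of length T is Negative Binomial with variance T·α'·(β'+T)/β'² = 7·32·28/441 = 128/9.

128/9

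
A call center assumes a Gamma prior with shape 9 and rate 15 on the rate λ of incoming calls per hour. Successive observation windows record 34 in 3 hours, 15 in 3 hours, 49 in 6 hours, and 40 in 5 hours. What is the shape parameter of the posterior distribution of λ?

Total count: 34 + 15 + 49 + 40 = 138.
Total exposure: 3 + 3 + 6 + 5 = 17 hours.
By Gamma–Poisson conjugacy, the posterior is Gamma(α + Σx, β + Σt) = Gamma(9 + 138, 15 + 17) = Gamma(147, 32).

147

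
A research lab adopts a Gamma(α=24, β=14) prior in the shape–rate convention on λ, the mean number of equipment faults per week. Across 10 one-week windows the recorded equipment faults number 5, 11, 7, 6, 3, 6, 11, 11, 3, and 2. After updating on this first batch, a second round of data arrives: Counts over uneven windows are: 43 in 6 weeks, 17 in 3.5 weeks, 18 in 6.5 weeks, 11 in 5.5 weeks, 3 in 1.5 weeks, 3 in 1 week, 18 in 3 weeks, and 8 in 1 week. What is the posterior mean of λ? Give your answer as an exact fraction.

105/26

Total count: 5 + 11 + 7 + 6 + 3 + 6 + 11 + 11 + 3 + 2 = 65.
Total exposure: 10 weeks.
After the first batch: Gamma(24 + 65, 14 + 10) = Gamma(89, 24).
Total count: 43 + 17 + 18 + 11 + 3 + 3 + 18 + 8 = 121.
Total exposure: 6 + 3.5 + 6.5 + 5.5 + 1.5 + 1 + 3 + 1 = 28 weeks.
After the second batch: Gamma(89 + 121, 24 + 28) = Gamma(210, 52).
Posterior mean = α'/β' = 210/52 = 105/26.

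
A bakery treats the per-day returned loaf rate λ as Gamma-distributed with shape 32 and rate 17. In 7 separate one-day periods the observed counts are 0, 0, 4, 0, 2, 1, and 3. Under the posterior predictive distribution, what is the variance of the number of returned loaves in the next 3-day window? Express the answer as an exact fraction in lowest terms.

Total count: 0 + 0 + 4 + 0 + 2 + 1 + 3 = 10.
Total exposure: 7 days.
The Gamma prior is conjugate for the Poisson rate, so λ | data ~ Gamma(32+10, 17+7) = Gamma(42, 24).
The posterior predictive for a window of length T is Negative Binomial with variance T·α'·(β'+T)/β'² = 3·42·27/576 = 189/32.

189/32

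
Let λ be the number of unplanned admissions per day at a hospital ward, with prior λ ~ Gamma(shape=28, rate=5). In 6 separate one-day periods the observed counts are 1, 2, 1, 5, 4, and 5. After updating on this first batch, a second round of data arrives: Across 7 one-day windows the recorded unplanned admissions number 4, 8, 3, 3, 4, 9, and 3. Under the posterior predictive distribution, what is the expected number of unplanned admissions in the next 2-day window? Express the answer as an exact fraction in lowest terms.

Total count: 1 + 2 + 1 + 5 + 4 + 5 = 18.
Total exposure: 6 days.
After the first batch: Gamma(28 + 18, 5 + 6) = Gamma(46, 11).
Total count: 4 + 8 + 3 + 3 + 4 + 9 + 3 = 34.
Total exposure: 7 days.
After the second batch: Gamma(46 + 34, 11 + 7) = Gamma(80, 18).
Predictive mean over a 2-day window = T·E[λ|data] = 2·80/18 = 80/9.

80/9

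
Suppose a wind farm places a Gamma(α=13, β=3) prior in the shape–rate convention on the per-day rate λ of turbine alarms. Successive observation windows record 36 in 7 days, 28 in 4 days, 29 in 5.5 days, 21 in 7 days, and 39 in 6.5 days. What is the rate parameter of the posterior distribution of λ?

Total count: 36 + 28 + 29 + 21 + 39 = 153.
Total exposure: 7 + 4 + 5.5 + 7 + 6.5 = 30 days.
The Gamma prior is conjugate for the Poisson rate, so λ | data ~ Gamma(13+153, 3+30) = Gamma(166, 33).

33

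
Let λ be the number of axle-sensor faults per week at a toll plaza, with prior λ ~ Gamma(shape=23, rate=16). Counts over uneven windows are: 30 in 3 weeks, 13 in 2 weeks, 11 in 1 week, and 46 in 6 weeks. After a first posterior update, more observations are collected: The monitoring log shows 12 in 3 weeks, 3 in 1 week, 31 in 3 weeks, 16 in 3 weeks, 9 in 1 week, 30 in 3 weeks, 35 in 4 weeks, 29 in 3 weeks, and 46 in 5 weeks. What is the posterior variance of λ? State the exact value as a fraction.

Total count: 30 + 13 + 11 + 46 = 100.
Total exposure: 3 + 2 + 1 + 6 = 12 weeks.
After the first batch: Gamma(23 + 100, 16 + 12) = Gamma(123, 28).
Total count: 12 + 3 + 31 + 16 + 9 + 30 + 35 + 29 + 46 = 211.
Total exposure: 3 + 1 + 3 + 3 + 1 + 3 + 4 + 3 + 5 = 26 weeks.
After the second batch: Gamma(123 + 211, 28 + 26) = Gamma(334, 54).
Posterior variance = α'/β'² = 334/2916 = 167/1458.

167/1458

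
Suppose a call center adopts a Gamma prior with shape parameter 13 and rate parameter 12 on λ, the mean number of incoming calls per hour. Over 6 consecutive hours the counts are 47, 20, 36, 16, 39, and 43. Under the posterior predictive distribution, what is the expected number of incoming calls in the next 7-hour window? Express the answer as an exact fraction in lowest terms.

Total count: 47 + 20 + 36 + 16 + 39 + 43 = 201.
Total exposure: 6 hours.
By Gamma–Poisson conjugacy, the posterior is Gamma(α + Σx, β + Σt) = Gamma(13 + 201, 12 + 6) = Gamma(214, 18).
Predictive mean over a 7-hour window = T·E[λ|data] = 7·214/18 = 749/9.

749/9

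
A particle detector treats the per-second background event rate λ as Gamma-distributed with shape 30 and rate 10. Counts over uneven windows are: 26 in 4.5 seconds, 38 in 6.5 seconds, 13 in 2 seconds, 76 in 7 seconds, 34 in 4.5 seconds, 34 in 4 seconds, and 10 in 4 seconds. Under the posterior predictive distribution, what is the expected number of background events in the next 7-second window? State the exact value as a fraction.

Total count: 26 + 38 + 13 + 76 + 34 + 34 + 10 = 231.
Total exposure: 4.5 + 6.5 + 2 + 7 + 4.5 + 4 + 4 = 32.5 seconds.
By Gamma–Poisson conjugacy, the posterior is Gamma(α + Σx, β + Σt) = Gamma(30 + 231, 10 + 32.5) = Gamma(261, 85/2).
Predictive mean over a 7-second window = T·E[λ|data] = 7·261/(85/2) = 3654/85.

3654/85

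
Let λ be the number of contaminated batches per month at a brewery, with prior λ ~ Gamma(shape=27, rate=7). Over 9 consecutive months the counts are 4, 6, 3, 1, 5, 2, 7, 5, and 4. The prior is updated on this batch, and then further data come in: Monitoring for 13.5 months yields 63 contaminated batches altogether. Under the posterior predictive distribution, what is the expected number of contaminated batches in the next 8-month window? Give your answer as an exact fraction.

2032/59

Total count: 4 + 6 + 3 + 1 + 5 + 2 + 7 + 5 + 4 = 37.
Total exposure: 9 months.
After the first batch: Gamma(27 + 37, 7 + 9) = Gamma(64, 16).
Total count 63 over total exposure 13.5 months.
After the second batch: Gamma(64 + 63, 16 + 13.5) = Gamma(127, 59/2).
Predictive mean over an 8-month window = T·E[λ|data] = 8·127/(59/2) = 2032/59.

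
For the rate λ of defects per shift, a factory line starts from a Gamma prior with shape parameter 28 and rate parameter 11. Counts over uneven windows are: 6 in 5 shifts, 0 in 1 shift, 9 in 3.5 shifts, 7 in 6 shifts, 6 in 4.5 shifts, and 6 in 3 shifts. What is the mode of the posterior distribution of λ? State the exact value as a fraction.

61/34

Total count: 6 + 0 + 9 + 7 + 6 + 6 = 34.
Total exposure: 5 + 1 + 3.5 + 6 + 4.5 + 3 = 23 shifts.
Posterior: α' = 28 + 34 = 62, β' = 11 + 23 = 34.
Posterior mode = (α'−1)/β' = 61/34.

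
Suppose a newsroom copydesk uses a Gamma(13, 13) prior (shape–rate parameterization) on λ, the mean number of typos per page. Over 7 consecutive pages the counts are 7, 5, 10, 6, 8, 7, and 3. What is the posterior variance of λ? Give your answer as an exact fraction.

Total count: 7 + 5 + 10 + 6 + 8 + 7 + 3 = 46.
Total exposure: 7 pages.
Gamma(α, β) with Poisson data over total exposure Σt gives posterior Gamma(α+Σx, β+Σt) = Gamma(59, 20).
Posterior variance = α'/β'² = 59/400.

59/400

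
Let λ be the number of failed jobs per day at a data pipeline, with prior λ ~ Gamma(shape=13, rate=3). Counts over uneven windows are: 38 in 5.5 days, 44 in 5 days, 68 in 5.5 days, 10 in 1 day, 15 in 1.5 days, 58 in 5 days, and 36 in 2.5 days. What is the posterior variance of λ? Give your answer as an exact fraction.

282/841

Total count: 38 + 44 + 68 + 10 + 15 + 58 + 36 = 269.
Total exposure: 5.5 + 5 + 5.5 + 1 + 1.5 + 5 + 2.5 = 26 days.
The Gamma prior is conjugate for the Poisson rate, so λ | data ~ Gamma(13+269, 3+26) = Gamma(282, 29).
Posterior variance = α'/β'² = 282/841.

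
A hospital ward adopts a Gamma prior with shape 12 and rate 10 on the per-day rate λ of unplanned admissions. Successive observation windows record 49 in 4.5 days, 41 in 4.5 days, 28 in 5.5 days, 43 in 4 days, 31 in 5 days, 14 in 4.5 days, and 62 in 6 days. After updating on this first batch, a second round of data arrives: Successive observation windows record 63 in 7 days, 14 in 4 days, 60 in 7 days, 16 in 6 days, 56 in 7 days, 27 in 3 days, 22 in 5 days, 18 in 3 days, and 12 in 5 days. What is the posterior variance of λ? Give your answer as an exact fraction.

Total count: 49 + 41 + 28 + 43 + 31 + 14 + 62 = 268.
Total exposure: 4.5 + 4.5 + 5.5 + 4 + 5 + 4.5 + 6 = 34 days.
After the first batch: Gamma(12 + 268, 10 + 34) = Gamma(280, 44).
Total count: 63 + 14 + 60 + 16 + 56 + 27 + 22 + 18 + 12 = 288.
Total exposure: 7 + 4 + 7 + 6 + 7 + 3 + 5 + 3 + 5 = 47 days.
After the second batch: Gamma(280 + 288, 44 + 47) = Gamma(568, 91).
Posterior variance = α'/β'² = 568/8281.

568/8281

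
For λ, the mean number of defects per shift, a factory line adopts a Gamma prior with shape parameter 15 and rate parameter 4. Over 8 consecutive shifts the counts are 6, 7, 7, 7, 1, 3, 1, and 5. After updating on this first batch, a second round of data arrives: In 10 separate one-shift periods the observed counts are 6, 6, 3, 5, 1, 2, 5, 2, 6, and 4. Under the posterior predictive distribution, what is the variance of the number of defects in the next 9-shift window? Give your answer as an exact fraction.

6417/121

Total count: 6 + 7 + 7 + 7 + 1 + 3 + 1 + 5 = 37.
Total exposure: 8 shifts.
After the first batch: Gamma(15 + 37, 4 + 8) = Gamma(52, 12).
Total count: 6 + 6 + 3 + 5 + 1 + 2 + 5 + 2 + 6 + 4 = 40.
Total exposure: 10 shifts.
After the second batch: Gamma(52 + 40, 12 + 10) = Gamma(92, 22).
The posterior predictive for a window of length T is Negative Binomial with variance T·α'·(β'+T)/β'² = 9·92·31/484 = 6417/121.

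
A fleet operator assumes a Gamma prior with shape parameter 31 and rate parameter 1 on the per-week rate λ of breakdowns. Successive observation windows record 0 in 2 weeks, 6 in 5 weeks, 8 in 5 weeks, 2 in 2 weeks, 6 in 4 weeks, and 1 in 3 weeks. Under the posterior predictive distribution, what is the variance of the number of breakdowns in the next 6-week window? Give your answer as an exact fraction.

2268/121

Total count: 0 + 6 + 8 + 2 + 6 + 1 = 23.
Total exposure: 2 + 5 + 5 + 2 + 4 + 3 = 21 weeks.
The Gamma prior is conjugate for the Poisson rate, so λ | data ~ Gamma(31+23, 1+21) = Gamma(54, 22).
The posterior predictive for a window of length T is Negative Binomial with variance T·α'·(β'+T)/β'² = 6·54·28/484 = 2268/121.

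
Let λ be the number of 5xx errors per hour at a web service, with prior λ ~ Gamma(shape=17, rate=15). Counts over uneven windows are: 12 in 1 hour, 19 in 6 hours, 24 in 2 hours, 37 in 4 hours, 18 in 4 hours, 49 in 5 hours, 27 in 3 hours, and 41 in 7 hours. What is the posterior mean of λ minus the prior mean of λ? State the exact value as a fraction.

2861/705

Total count: 12 + 19 + 24 + 37 + 18 + 49 + 27 + 41 = 227.
Total exposure: 1 + 6 + 2 + 4 + 4 + 5 + 3 + 7 = 32 hours.
Posterior: α' = 17 + 227 = 244, β' = 15 + 32 = 47.
Posterior mean = 244/47 = 244/47; prior mean = 17/15 = 17/15. Difference = 244/47 − 17/15 = 2861/705.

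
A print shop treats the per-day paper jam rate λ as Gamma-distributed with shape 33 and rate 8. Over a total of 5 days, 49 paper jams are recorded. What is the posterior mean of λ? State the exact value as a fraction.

82/13

Total count 49 over total exposure 5 days.
Posterior: α' = 33 + 49 = 82, β' = 8 + 5 = 13.
Posterior mean = α'/β' = 82/13.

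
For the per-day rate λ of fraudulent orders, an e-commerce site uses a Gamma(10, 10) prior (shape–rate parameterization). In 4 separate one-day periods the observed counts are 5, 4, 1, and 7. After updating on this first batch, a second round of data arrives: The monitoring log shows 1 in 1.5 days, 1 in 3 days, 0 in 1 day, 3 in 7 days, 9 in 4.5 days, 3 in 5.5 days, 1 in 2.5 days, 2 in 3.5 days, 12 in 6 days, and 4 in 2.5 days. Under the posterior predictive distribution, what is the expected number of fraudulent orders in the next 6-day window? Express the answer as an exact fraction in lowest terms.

126/17

Total count: 5 + 4 + 1 + 7 = 17.
Total exposure: 4 days.
After the first batch: Gamma(10 + 17, 10 + 4) = Gamma(27, 14).
Total count: 1 + 1 + 0 + 3 + 9 + 3 + 1 + 2 + 12 + 4 = 36.
Total exposure: 1.5 + 3 + 1 + 7 + 4.5 + 5.5 + 2.5 + 3.5 + 6 + 2.5 = 37 days.
After the second batch: Gamma(27 + 36, 14 + 37) = Gamma(63, 51).
Predictive mean over a 6-day window = T·E[λ|data] = 6·63/51 = 126/17.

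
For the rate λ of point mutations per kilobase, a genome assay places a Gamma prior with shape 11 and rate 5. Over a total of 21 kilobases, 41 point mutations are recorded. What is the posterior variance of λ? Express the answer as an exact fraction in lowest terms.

1/13

Total count 41 over total exposure 21 kilobases.
The Gamma prior is conjugate for the Poisson rate, so λ | data ~ Gamma(11+41, 5+21) = Gamma(52, 26).
Posterior variance = α'/β'² = 52/676 = 1/13.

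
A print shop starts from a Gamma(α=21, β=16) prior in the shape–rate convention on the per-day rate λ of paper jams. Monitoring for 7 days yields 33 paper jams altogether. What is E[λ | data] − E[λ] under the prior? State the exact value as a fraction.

Total count 33 over total exposure 7 days.
Gamma(α, β) with Poisson data over total exposure Σt gives posterior Gamma(α+Σx, β+Σt) = Gamma(54, 23).
Posterior mean = 54/23 = 54/23; prior mean = 21/16 = 21/16. Difference = 54/23 − 21/16 = 381/368.

381/368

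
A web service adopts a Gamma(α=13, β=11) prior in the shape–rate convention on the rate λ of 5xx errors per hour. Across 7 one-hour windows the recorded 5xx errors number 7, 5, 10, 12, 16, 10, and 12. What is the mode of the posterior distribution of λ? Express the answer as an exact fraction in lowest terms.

Total count: 7 + 5 + 10 + 12 + 16 + 10 + 12 = 72.
Total exposure: 7 hours.
By Gamma–Poisson conjugacy, the posterior is Gamma(α + Σx, β + Σt) = Gamma(13 + 72, 11 + 7) = Gamma(85, 18).
Posterior mode = (α'−1)/β' = 84/18 = 14/3.

14/3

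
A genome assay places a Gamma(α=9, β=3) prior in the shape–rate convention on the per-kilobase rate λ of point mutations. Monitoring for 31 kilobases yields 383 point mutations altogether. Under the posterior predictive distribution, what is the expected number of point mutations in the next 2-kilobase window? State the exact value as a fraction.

Total count 383 over total exposure 31 kilobases.
Gamma(α, β) with Poisson data over total exposure Σt gives posterior Gamma(α+Σx, β+Σt) = Gamma(392, 34).
Predictive mean over a 2-kilobase window = T·E[λ|data] = 2·392/34 = 392/17.

392/17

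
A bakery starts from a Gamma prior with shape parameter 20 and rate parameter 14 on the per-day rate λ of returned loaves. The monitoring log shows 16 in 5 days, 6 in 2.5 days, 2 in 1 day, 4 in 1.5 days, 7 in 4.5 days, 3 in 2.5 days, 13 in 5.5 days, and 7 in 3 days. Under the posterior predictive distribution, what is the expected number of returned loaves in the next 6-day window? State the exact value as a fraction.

936/79

Total count: 16 + 6 + 2 + 4 + 7 + 3 + 13 + 7 = 58.
Total exposure: 5 + 2.5 + 1 + 1.5 + 4.5 + 2.5 + 5.5 + 3 = 25.5 days.
Posterior: α' = 20 + 58 = 78, β' = 14 + 25.5 = 79/2.
Predictive mean over a 6-day window = T·E[λ|data] = 6·78/(79/2) = 936/79.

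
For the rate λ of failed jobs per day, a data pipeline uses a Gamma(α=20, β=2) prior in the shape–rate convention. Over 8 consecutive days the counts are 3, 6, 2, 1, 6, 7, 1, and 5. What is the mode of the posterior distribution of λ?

5

Total count: 3 + 6 + 2 + 1 + 6 + 7 + 1 + 5 = 31.
Total exposure: 8 days.
By Gamma–Poisson conjugacy, the posterior is Gamma(α + Σx, β + Σt) = Gamma(20 + 31, 2 + 8) = Gamma(51, 10).
Posterior mode = (α'−1)/β' = 50/10 = 5.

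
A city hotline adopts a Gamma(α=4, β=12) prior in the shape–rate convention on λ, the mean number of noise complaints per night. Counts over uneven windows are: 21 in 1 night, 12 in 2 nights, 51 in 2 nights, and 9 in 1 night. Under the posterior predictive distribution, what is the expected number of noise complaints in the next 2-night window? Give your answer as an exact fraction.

97/9

Total count: 21 + 12 + 51 + 9 = 93.
Total exposure: 1 + 2 + 2 + 1 = 6 nights.
The Gamma prior is conjugate for the Poisson rate, so λ | data ~ Gamma(4+93, 12+6) = Gamma(97, 18).
Predictive mean over a 2-night window = T·E[λ|data] = 2·97/18 = 97/9.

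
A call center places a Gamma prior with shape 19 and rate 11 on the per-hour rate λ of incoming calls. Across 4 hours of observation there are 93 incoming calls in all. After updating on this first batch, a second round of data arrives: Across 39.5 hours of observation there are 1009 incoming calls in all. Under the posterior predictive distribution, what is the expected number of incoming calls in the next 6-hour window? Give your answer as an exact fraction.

Total count 93 over total exposure 4 hours.
After the first batch: Gamma(19 + 93, 11 + 4) = Gamma(112, 15).
Total count 1009 over total exposure 39.5 hours.
After the second batch: Gamma(112 + 1009, 15 + 39.5) = Gamma(1121, 109/2).
Predictive mean over a 6-hour window = T·E[λ|data] = 6·1121/(109/2) = 13452/109.

13452/109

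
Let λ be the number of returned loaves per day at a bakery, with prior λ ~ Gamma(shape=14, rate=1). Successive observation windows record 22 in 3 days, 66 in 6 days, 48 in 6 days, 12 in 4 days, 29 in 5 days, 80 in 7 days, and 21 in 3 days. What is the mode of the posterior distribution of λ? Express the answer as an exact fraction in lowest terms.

Total count: 22 + 66 + 48 + 12 + 29 + 80 + 21 = 278.
Total exposure: 3 + 6 + 6 + 4 + 5 + 7 + 3 = 34 days.
Gamma(α, β) with Poisson data over total exposure Σt gives posterior Gamma(α+Σx, β+Σt) = Gamma(292, 35).
Posterior mode = (α'−1)/β' = 291/35.

291/35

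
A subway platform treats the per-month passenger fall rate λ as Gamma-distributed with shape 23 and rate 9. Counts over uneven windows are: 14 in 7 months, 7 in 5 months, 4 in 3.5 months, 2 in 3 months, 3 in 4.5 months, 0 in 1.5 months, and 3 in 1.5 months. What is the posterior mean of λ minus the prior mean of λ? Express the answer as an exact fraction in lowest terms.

-43/45

Total count: 14 + 7 + 4 + 2 + 3 + 0 + 3 = 33.
Total exposure: 7 + 5 + 3.5 + 3 + 4.5 + 1.5 + 1.5 = 26 months.
The Gamma prior is conjugate for the Poisson rate, so λ | data ~ Gamma(23+33, 9+26) = Gamma(56, 35).
Posterior mean = 56/35 = 8/5; prior mean = 23/9 = 23/9. Difference = 8/5 − 23/9 = -43/45.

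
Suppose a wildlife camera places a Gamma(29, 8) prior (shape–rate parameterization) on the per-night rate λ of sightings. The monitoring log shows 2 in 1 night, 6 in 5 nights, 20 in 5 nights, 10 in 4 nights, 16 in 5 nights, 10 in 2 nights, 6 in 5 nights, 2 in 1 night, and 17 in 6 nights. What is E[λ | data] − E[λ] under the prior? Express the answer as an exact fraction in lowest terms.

-137/168

Total count: 2 + 6 + 20 + 10 + 16 + 10 + 6 + 2 + 17 = 89.
Total exposure: 1 + 5 + 5 + 4 + 5 + 2 + 5 + 1 + 6 = 34 nights.
Gamma(α, β) with Poisson data over total exposure Σt gives posterior Gamma(α+Σx, β+Σt) = Gamma(118, 42).
Posterior mean = 118/42 = 59/21; prior mean = 29/8 = 29/8. Difference = 59/21 − 29/8 = -137/168.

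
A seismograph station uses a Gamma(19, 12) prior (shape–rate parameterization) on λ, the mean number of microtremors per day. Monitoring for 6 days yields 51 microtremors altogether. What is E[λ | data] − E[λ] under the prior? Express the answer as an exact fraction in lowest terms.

83/36

Total count 51 over total exposure 6 days.
Conjugate update: add total count to the shape and total exposure to the rate, giving Gamma(70, 18).
Posterior mean = 70/18 = 35/9; prior mean = 19/12 = 19/12. Difference = 35/9 − 19/12 = 83/36.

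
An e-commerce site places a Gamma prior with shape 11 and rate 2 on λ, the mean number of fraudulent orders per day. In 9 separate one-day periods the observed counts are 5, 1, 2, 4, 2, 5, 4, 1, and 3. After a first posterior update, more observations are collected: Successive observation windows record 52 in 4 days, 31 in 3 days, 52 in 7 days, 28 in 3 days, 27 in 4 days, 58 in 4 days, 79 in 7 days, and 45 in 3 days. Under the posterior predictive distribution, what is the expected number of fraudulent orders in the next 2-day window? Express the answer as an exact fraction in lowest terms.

Total count: 5 + 1 + 2 + 4 + 2 + 5 + 4 + 1 + 3 = 27.
Total exposure: 9 days.
After the first batch: Gamma(11 + 27, 2 + 9) = Gamma(38, 11).
Total count: 52 + 31 + 52 + 28 + 27 + 58 + 79 + 45 = 372.
Total exposure: 4 + 3 + 7 + 3 + 4 + 4 + 7 + 3 = 35 days.
After the second batch: Gamma(38 + 372, 11 + 35) = Gamma(410, 46).
Predictive mean over a 2-day window = T·E[λ|data] = 2·410/46 = 410/23.

410/23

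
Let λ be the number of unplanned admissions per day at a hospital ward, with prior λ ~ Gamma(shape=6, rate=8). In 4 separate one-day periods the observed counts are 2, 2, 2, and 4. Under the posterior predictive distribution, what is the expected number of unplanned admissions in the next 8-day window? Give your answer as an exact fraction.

Total count: 2 + 2 + 2 + 4 = 10.
Total exposure: 4 days.
Gamma(α, β) with Poisson data over total exposure Σt gives posterior Gamma(α+Σx, β+Σt) = Gamma(16, 12).
Predictive mean over an 8-day window = T·E[λ|data] = 8·16/12 = 32/3.

32/3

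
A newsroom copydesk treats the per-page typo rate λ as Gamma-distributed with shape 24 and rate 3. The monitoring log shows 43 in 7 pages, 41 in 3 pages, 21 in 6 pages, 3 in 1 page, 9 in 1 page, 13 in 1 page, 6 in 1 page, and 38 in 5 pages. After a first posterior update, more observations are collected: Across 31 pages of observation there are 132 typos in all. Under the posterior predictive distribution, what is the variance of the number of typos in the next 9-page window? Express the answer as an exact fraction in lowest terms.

Total count: 43 + 41 + 21 + 3 + 9 + 13 + 6 + 38 = 174.
Total exposure: 7 + 3 + 6 + 1 + 1 + 1 + 1 + 5 = 25 pages.
After the first batch: Gamma(24 + 174, 3 + 25) = Gamma(198, 28).
Total count 132 over total exposure 31 pages.
After the second batch: Gamma(198 + 132, 28 + 31) = Gamma(330, 59).
The posterior predictive for a window of length T is Negative Binomial with variance T·α'·(β'+T)/β'² = 9·330·68/3481 = 201960/3481.

201960/3481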